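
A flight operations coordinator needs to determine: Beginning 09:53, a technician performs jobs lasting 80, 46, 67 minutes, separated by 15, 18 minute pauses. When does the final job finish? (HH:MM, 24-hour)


Start: 09:53 = 593 min from midnight
  after task 1 (80 min): 11:13
  after break (15 min): 11:28
  after task 2 (46 min): 12:14
  after break (18 min): 12:32
  after task 3 (67 min): 13:39
Total elapsed: 226 minutes
End time: 13:39

13:39


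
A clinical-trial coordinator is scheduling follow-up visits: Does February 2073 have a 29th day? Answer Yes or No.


Year: 2073
Divisible by 4? 2073 / 4 = 518.25 -> No
Not divisible by 4, so NOT a leap year

No


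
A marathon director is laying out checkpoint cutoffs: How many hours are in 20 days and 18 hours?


Days: 20
Extra hours: 18
Hours per day: 24
Days to hours: 20 x 24 = 480
Total: 480 + 18 = 498

498


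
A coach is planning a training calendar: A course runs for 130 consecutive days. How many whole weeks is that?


Total days: 130
Days per week: 7
Division: 130 / 7 = 18 remainder 4
Complete weeks: 18
Remaining days: 4

18


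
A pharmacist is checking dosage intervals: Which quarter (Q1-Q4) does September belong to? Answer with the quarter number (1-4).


Month: September (month 9)
Q1: January-March (months 1-3)
Q2: April-June (months 4-6)
Q3: July-September (months 7-9)
Q4: October-December (months 10-12)
Month 9 falls in Q3

3


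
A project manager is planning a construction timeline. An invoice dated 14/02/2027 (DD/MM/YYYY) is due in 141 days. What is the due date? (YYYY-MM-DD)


Start: 2027-02-14
Adding 141 days
Days remaining in February: 14
After February: 127 days still to add
March 2027: 31 days, 96 remaining
April 2027: 30 days, 66 remaining
May 2027: 31 days, 35 remaining
June 2027: 30 days, 5 remaining
Result: 2027-07-05

2027-07-05


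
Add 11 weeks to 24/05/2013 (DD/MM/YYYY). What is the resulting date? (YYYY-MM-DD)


Start: 2013-05-24
Weeks to add: 11
Convert to days: 11 x 7 = 77 days
Add 77 days to 2013-05-24
Result: 2013-08-09

2013-08-09


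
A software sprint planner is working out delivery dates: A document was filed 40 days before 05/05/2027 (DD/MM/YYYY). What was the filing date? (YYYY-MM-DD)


Start: 2027-05-05
Subtracting 40 days
Days already passed in May: 5
After going back through May: 35 more days to subtract
April 2027: 30 days, 5 remaining
March 2027 has 31 days, need 5
Result: 2027-03-26

2027-03-26


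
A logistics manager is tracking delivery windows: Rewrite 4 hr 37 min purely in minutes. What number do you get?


Hours: 4
Extra minutes: 37
Minutes per hour: 60
Hours to minutes: 4 x 60 = 240
Total: 240 + 37 = 277

277


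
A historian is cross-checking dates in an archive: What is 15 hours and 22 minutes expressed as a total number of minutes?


Hours: 15
Minutes: 22
Convert hours to minutes: 15 x 60 = 900
Add remaining minutes: 900 + 22 = 922

922


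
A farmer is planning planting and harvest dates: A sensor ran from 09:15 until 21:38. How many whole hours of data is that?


Start: 09:15
End: 21:38
Hour difference: 21 - 9 = 12 hours
Minute difference: 38 - 15 = 23 minutes
Total minutes: 743
Complete hours: 743 / 60 = 12 (remainder 23)

12


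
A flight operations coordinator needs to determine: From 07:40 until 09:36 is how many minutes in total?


Start time: 07:40 = 460 minutes from midnight
End time: 09:36 = 576 minutes from midnight
Difference: 576 - 460 = 116 minutes
That is 1 hours and 56 minutes

116


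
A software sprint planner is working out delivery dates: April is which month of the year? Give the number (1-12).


Calendar month order:
3. March
4. April <--
5. May
April is month number 4

4


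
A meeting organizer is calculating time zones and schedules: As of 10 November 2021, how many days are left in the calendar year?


Start: November 10, 2021
End: December 31, 2021
Days left in November: 20
December: 31
Sum of remaining months: 31
Total: 20 + 31 = 51

51


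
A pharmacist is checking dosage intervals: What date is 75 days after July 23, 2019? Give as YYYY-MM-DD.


Start: 2019-07-23
Adding 75 days
Days remaining in July: 8
After July: 67 days still to add
August 2019: 31 days, 36 remaining
September 2019: 30 days, 6 remaining
October 2019 has 31 days, need 6
Result: 2019-10-06

2019-10-06


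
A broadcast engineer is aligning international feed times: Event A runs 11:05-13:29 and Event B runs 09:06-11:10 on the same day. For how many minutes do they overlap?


Interval A: [665, 809] minutes from midnight
Interval B: [546, 670] minutes from midnight
Overlap start = max(665, 546) = 665
Overlap end = min(809, 670) = 670
Overlap = 670 - 665 = 5 minutes

5


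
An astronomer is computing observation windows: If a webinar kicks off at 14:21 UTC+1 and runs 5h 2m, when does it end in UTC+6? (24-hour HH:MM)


Start: 14:21 in UTC+1
Step 1 - add duration:
  minutes: 21 + 2 = 23
  hours: 14 + 5 + 0 = 19
  end in UTC+1: 19:23
Step 2 - convert UTC+1 -> UTC+6:
  offset difference: 6 - (1) = 5 hours
  19 + (5) = 24 -> mod 24 = 0
Result: 00:23 in UTC+6

00:23


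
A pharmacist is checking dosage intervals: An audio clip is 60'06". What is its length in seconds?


Minutes: 60
Seconds: 6
Convert minutes to seconds: 60 x 60 = 3600
Add remaining seconds: 3600 + 6 = 3606

3606


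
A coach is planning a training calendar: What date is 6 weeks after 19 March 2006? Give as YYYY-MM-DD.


Start: 2006-03-19
Weeks to add: 6
Convert to days: 6 x 7 = 42 days
Add 42 days to 2006-03-19
Result: 2006-04-30

2006-04-30


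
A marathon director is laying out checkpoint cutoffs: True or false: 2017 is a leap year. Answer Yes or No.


Year: 2017
Divisible by 4? 2017 / 4 = 504.25 -> No
Not divisible by 4, so NOT a leap year

No


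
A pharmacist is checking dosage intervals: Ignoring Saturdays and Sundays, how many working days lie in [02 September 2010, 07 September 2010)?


Start: 2010-09-02 (Thursday)
End (exclusive): 2010-09-07 (Tuesday)
Total calendar days: 5
Full weeks: 5 // 7 = 0 -> 0 weekdays
Remaining 5 days starting on Thursday:
  Thu(w), Fri(w), Sat(-), Sun(-), Mon(w) -> 3 weekdays
Total business days: 0 + 3 = 3

3


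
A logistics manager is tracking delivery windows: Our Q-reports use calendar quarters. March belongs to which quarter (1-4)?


Month: March (month 3)
Q1: January-March (months 1-3)
Q2: April-June (months 4-6)
Q3: July-September (months 7-9)
Q4: October-December (months 10-12)
Month 3 falls in Q1

1


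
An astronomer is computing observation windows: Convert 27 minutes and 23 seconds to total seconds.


Minutes: 27
Extra seconds: 23
Seconds per minute: 60
Minutes to seconds: 27 x 60 = 1620
Total: 1620 + 23 = 1643

1643


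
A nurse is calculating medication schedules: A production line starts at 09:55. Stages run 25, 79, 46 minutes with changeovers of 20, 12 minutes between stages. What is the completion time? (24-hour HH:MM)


Start: 09:55 = 595 min from midnight
  after task 1 (25 min): 10:20
  after break (20 min): 10:40
  after task 2 (79 min): 11:59
  after break (12 min): 12:11
  after task 3 (46 min): 12:57
Total elapsed: 182 minutes
End time: 12:57

12:57


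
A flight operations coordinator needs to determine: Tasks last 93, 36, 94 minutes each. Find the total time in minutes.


Durations: 93, 36, 94
Running sum: 93
+ 36 = 129
+ 94 = 223
Total duration: 223 minutes
That is 3 hours and 43 minutes

223


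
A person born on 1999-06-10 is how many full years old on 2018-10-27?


Birth: 1999-06-10
Reference: 2018-10-27
Year difference: 2018 - 1999 = 19
Has birthday (06-10) occurred by 10-27? Yes
Age in full years: 19

19


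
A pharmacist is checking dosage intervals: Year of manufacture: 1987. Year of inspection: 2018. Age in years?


Birth year: 1987
Current year: 2018
Age = current year - birth year
Age = 2018 - 1987 = 31

31


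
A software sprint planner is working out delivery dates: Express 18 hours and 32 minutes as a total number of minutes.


Hours: 18
Extra minutes: 32
Minutes per hour: 60
Hours to minutes: 18 x 60 = 1080
Total: 1080 + 32 = 1112

1112


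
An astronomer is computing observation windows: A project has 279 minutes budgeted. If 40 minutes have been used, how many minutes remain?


Total budget: 279 minutes
Time used: 40 minutes
Remaining: 279 - 40 = 239 minutes
Percent used: 14.3%
Percent remaining: 85.7%

239


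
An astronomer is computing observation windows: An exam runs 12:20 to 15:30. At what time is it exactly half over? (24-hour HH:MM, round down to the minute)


Start time: 12:20 = 740 minutes from midnight
End time: 15:30 = 930 minutes from midnight
Sum: 740 + 930 = 1670
Midpoint: 1670 / 2 = 835 minutes
Convert: 835 / 60 = 13 hours, 55 minutes
Result: 13:55

13:55


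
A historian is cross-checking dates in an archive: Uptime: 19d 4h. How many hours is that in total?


Days: 19
Extra hours: 4
Hours per day: 24
Days to hours: 19 x 24 = 456
Total: 456 + 4 = 460

460


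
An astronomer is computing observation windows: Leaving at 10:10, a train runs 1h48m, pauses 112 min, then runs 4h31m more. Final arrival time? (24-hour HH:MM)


Depart: 10:10
Leg 1: +108 min -> 11:58
Layover: +112 min -> 13:50
Leg 2: +271 min -> 18:21
Total travel: 491 minutes = 8h 11m
Arrival: 18:21

18:21


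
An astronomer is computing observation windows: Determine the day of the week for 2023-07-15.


Date: 2023-07-15
January 1, 2023 is a Sunday
Day of year: 196
Offset from Jan 1: 195 days
195 mod 7 = 6
Result: Saturday

Saturday


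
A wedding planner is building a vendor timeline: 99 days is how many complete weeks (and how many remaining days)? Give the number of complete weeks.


Total days: 99
Days per week: 7
Division: 99 / 7 = 14 remainder 1
Complete weeks: 14
Remaining days: 1

14


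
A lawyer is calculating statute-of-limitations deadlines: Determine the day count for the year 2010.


Year: 2010
Check leap year rules:
Divisible by 4? No
2010 is not a leap year
Days: 365

365


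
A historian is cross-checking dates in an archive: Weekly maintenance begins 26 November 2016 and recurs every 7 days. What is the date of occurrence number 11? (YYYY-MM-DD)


First occurrence: 2016-11-26 (occurrence 1)
Each occurrence is 7 days after the previous.
Occurrence 11 is 10 weeks after the first.
10 weeks = 70 days
2016-11-26 + 70 days = 2017-02-04

2017-02-04


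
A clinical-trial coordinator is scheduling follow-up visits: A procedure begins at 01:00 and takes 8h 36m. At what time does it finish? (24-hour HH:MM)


Start time: 01:00
Adding: 8 hours 36 minutes
Minutes: 0 + 36 = 36
Hours: 1 + 8 + 0 = 9
Result: 09:36

09:36


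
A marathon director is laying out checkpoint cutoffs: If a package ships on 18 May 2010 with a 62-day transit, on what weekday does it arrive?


Start: 2010-05-18 (Tuesday)
Step 1 - find target date: add 62 days
  2010-05-18 + 62 days = 2010-07-19
Step 2 - day of week:
  62 mod 7 = 6
  Tuesday + 6 days -> Monday
Result: Monday (2010-07-19)

Monday


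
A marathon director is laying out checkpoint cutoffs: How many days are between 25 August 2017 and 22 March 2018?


Start date: 2017-08-25
End date: 2018-03-22
Aug 2017: +7 days
Sep 2017: +30 days
Oct 2017: +31 days
... (5 more months)
Total: 209 days

209


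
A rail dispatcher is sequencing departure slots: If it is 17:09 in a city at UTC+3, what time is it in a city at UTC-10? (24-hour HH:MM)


Local time: 17:09 at UTC+3 (offset 3h)
Target zone: UTC-10 (offset -10h)
Difference: -10 - (3) = -13 hours
Calculation: 17 + (-13) = 4
Result: 04:09

04:09


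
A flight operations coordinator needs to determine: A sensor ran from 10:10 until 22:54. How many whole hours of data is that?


Start: 10:10
End: 22:54
Hour difference: 22 - 10 = 12 hours
Minute difference: 54 - 10 = 44 minutes
Total minutes: 764
Complete hours: 764 / 60 = 12 (remainder 44)

12


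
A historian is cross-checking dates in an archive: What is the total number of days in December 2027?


Month: December
Year: 2027
December is a 31-day month
Total: 31 days

31


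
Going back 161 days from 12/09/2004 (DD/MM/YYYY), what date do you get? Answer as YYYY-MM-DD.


Start: 2004-09-12
Subtracting 161 days
Days already passed in September: 12
After going back through September: 149 more days to subtract
August 2004: 31 days, 118 remaining
July 2004: 31 days, 87 remaining
June 2004: 30 days, 57 remaining
May 2004: 31 days, 26 remaining
Result: 2004-04-04

2004-04-04


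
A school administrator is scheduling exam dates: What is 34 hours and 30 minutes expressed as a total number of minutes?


Hours: 34
Minutes: 30
Convert hours to minutes: 34 x 60 = 2040
Add remaining minutes: 2040 + 30 = 2070

2070


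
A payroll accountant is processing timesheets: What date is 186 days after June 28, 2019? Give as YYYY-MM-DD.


Start: 2019-06-28
Adding 186 days
Days remaining in June: 2
After June: 184 days still to add
July 2019: 31 days, 153 remaining
August 2019: 31 days, 122 remaining
September 2019: 30 days, 92 remaining
October 2019: 31 days, 61 remaining
Result: 2019-12-31

2019-12-31


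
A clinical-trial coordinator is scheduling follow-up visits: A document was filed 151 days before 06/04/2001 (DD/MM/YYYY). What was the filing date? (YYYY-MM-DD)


Start: 2001-04-06
Subtracting 151 days
Days already passed in April: 6
After going back through April: 145 more days to subtract
March 2001: 31 days, 114 remaining
February 2001: 28 days, 86 remaining
January 2001: 31 days, 55 remaining
December 2000: 31 days, 24 remaining
Result: 2000-11-06

2000-11-06


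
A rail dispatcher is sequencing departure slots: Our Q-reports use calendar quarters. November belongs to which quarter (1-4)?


Month: November (month 11)
Q1: January-March (months 1-3)
Q2: April-June (months 4-6)
Q3: July-September (months 7-9)
Q4: October-December (months 10-12)
Month 11 falls in Q4

4


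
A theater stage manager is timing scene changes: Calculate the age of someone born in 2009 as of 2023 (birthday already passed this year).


Birth year: 2009
Current year: 2023
Age = current year - birth year
Age = 2023 - 2009 = 14

14


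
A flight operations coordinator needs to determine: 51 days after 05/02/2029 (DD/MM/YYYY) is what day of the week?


Start: 2029-02-05 (Monday)
Step 1 - find target date: add 51 days
  2029-02-05 + 51 days = 2029-03-28
Step 2 - day of week:
  51 mod 7 = 2
  Monday + 2 days -> Wednesday
Result: Wednesday (2029-03-28)

Wednesday


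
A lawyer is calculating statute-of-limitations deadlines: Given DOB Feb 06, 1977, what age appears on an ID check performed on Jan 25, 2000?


Birth: 1977-02-06
Reference: 2000-01-25
Year difference: 2000 - 1977 = 23
Has birthday (02-06) occurred by 01-25? No
Birthday not yet reached this year -> subtract 1
Age in full years: 22

22


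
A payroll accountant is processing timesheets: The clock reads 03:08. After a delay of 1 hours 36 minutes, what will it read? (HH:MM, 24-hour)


Start time: 03:08
Adding: 1 hours 36 minutes
Minutes: 8 + 36 = 44
Hours: 3 + 1 + 0 = 4
Result: 04:44

04:44


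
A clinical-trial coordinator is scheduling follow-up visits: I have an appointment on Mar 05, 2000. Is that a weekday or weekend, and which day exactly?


Date: 2000-03-05
January 1, 2000 is a Saturday
Day of year: 65
Offset from Jan 1: 64 days
64 mod 7 = 1
Result: Sunday

Sunday


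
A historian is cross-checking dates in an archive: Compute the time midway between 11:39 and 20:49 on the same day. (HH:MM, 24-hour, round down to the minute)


Start time: 11:39 = 699 minutes from midnight
End time: 20:49 = 1249 minutes from midnight
Sum: 699 + 1249 = 1948
Midpoint: 1948 / 2 = 974 minutes
Convert: 974 / 60 = 16 hours, 14 minutes
Result: 16:14

16:14


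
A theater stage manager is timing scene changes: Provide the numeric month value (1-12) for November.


Calendar month order:
10. October
11. November <--
12. December
November is month number 11

11


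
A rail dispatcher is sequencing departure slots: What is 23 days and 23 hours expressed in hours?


Days: 23
Extra hours: 23
Hours per day: 24
Days to hours: 23 x 24 = 552
Total: 552 + 23 = 575

575


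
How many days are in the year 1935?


Year: 1935
Check leap year rules:
Divisible by 4? No
1935 is not a leap year
Days: 365

365


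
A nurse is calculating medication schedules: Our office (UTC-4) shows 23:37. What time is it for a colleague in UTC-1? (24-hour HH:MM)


Local time: 23:37 at UTC-4 (offset -4h)
Target zone: UTC-1 (offset -1h)
Difference: -1 - (-4) = 3 hours
Calculation: 23 + (3) = 26
Wraparound: (26) mod 24 = 2
Result: 02:37

02:37


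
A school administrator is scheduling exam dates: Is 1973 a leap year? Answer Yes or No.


Year: 1973
Divisible by 4? 1973 / 4 = 493.25 -> No
Not divisible by 4, so NOT a leap year

No


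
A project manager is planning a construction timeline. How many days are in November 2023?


Month: November
Year: 2023
November is a 30-day month
Total: 30 days

30


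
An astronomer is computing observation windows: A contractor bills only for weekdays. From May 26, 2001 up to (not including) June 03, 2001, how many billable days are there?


Start: 2001-05-26 (Saturday)
End (exclusive): 2001-06-03 (Sunday)
Total calendar days: 8
Full weeks: 8 // 7 = 1 -> 5 weekdays
Remaining 1 days starting on Saturday:
  Sat(-) -> 0 weekdays
Total business days: 5 + 0 = 5

5


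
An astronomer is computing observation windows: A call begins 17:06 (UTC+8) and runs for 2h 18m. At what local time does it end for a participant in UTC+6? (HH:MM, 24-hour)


Start: 17:06 in UTC+8
Step 1 - add duration:
  minutes: 6 + 18 = 24
  hours: 17 + 2 + 0 = 19
  end in UTC+8: 19:24
Step 2 - convert UTC+8 -> UTC+6:
  offset difference: 6 - (8) = -2 hours
  19 + (-2) = 17 -> mod 24 = 17
Result: 17:24 in UTC+6

17:24


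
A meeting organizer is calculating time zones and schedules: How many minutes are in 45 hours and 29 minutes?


Hours: 45
Minutes: 29
Convert hours to minutes: 45 x 60 = 2700
Add remaining minutes: 2700 + 29 = 2729

2729


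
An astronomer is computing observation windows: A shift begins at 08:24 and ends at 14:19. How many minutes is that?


Start time: 08:24 = 504 minutes from midnight
End time: 14:19 = 859 minutes from midnight
Difference: 859 - 504 = 355 minutes
That is 5 hours and 55 minutes

355


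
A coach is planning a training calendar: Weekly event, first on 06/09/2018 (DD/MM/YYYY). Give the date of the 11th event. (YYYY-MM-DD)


First occurrence: 2018-09-06 (occurrence 1)
Each occurrence is 7 days after the previous.
Occurrence 11 is 10 weeks after the first.
10 weeks = 70 days
2018-09-06 + 70 days = 2018-11-15

2018-11-15


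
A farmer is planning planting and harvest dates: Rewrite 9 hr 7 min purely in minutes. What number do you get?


Hours: 9
Extra minutes: 7
Minutes per hour: 60
Hours to minutes: 9 x 60 = 540
Total: 540 + 7 = 547

547


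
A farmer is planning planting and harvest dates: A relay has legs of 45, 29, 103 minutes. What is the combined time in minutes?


Durations: 45, 29, 103
Running sum: 45
+ 29 = 74
+ 103 = 177
Total duration: 177 minutes
That is 2 hours and 57 minutes

177


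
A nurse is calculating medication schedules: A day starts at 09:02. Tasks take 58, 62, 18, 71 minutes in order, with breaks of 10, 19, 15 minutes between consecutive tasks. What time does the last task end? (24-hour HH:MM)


Start: 09:02 = 542 min from midnight
  after task 1 (58 min): 10:00
  after break (10 min): 10:10
  after task 2 (62 min): 11:12
  after break (19 min): 11:31
  after task 3 (18 min): 11:49
  after break (15 min): 12:04
  after task 4 (71 min): 13:15
Total elapsed: 253 minutes
End time: 13:15

13:15


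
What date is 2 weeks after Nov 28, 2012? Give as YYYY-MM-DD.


Start: 2012-11-28
Weeks to add: 2
Convert to days: 2 x 7 = 14 days
Add 14 days to 2012-11-28
Result: 2012-12-12

2012-12-12


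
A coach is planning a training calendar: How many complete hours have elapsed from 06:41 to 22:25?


Start: 06:41
End: 22:25
Hour difference: 22 - 6 = 16 hours
Minute difference: 25 - 41 = -16 minutes
Total minutes: 944
Complete hours: 944 / 60 = 15 (remainder 44)

15


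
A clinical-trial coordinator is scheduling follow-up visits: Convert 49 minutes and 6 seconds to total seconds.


Minutes: 49
Extra seconds: 6
Seconds per minute: 60
Minutes to seconds: 49 x 60 = 2940
Total: 2940 + 6 = 2946

2946


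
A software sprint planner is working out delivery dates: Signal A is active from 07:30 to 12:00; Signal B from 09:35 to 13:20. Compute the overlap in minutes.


Interval A: [450, 720] minutes from midnight
Interval B: [575, 800] minutes from midnight
Overlap start = max(450, 575) = 575
Overlap end = min(720, 800) = 720
Overlap = 720 - 575 = 145 minutes

145


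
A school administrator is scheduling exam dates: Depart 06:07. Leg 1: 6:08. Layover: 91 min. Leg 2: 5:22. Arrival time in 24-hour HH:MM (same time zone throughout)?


Depart: 06:07
Leg 1: +368 min -> 12:15
Layover: +91 min -> 13:46
Leg 2: +322 min -> 19:08
Total travel: 781 minutes = 13h 1m
Arrival: 19:08

19:08


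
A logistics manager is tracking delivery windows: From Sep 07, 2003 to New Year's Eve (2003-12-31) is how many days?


Start: September 07, 2003
End: December 31, 2003
Days left in September: 23
October: 31
November: 30
December: 31
Sum of remaining months: 92
Total: 23 + 92 = 115

115


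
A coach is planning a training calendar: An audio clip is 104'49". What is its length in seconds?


Minutes: 104
Seconds: 49
Convert minutes to seconds: 104 x 60 = 6240
Add remaining seconds: 6240 + 49 = 6289

6289


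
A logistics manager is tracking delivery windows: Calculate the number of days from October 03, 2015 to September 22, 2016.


Start date: 2015-10-03
End date: 2016-09-22
Oct 2015: +29 days
Nov 2015: +30 days
Dec 2015: +31 days
... (9 more months)
Total: 355 days

355


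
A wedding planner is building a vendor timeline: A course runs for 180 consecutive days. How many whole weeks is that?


Total days: 180
Days per week: 7
Division: 180 / 7 = 25 remainder 5
Complete weeks: 25
Remaining days: 5

25


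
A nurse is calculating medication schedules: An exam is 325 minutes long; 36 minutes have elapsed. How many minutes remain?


Total budget: 325 minutes
Time used: 36 minutes
Remaining: 325 - 36 = 289 minutes
Percent used: 11.1%
Percent remaining: 88.9%

289


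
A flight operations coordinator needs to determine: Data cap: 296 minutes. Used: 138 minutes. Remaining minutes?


Total budget: 296 minutes
Time used: 138 minutes
Remaining: 296 - 138 = 158 minutes
Percent used: 46.6%
Percent remaining: 53.4%

158


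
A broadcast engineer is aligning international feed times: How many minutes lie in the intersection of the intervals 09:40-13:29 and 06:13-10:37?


Interval A: [580, 809] minutes from midnight
Interval B: [373, 637] minutes from midnight
Overlap start = max(580, 373) = 580
Overlap end = min(809, 637) = 637
Overlap = 637 - 580 = 57 minutes

57


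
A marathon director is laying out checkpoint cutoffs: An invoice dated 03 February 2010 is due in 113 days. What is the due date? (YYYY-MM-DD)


Start: 2010-02-03
Adding 113 days
Days remaining in February: 25
After February: 88 days still to add
March 2010: 31 days, 57 remaining
April 2010: 30 days, 27 remaining
May 2010 has 31 days, need 27
Result: 2010-05-27

2010-05-27


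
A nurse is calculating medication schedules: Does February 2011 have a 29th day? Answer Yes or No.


Year: 2011
Divisible by 4? 2011 / 4 = 502.75 -> No
Not divisible by 4, so NOT a leap year

No


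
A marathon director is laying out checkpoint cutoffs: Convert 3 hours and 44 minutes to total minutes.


Hours: 3
Minutes: 44
Convert hours to minutes: 3 x 60 = 180
Add remaining minutes: 180 + 44 = 224

224


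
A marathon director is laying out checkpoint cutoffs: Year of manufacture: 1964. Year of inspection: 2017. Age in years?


Birth year: 1964
Current year: 2017
Age = current year - birth year
Age = 2017 - 1964 = 53

53


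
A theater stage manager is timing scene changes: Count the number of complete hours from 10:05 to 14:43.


Start: 10:05
End: 14:43
Hour difference: 14 - 10 = 4 hours
Minute difference: 43 - 5 = 38 minutes
Total minutes: 278
Complete hours: 278 / 60 = 4 (remainder 38)

4


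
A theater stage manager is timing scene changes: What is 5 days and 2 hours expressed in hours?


Days: 5
Extra hours: 2
Hours per day: 24
Days to hours: 5 x 24 = 120
Total: 120 + 2 = 122

122


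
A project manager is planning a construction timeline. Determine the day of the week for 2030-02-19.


Date: 2030-02-19
January 1, 2030 is a Tuesday
Day of year: 50
Offset from Jan 1: 49 days
49 mod 7 = 0
Result: Tuesday

Tuesday


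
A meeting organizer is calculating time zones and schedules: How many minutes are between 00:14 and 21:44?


Start time: 00:14 = 14 minutes from midnight
End time: 21:44 = 1304 minutes from midnight
Difference: 1304 - 14 = 1290 minutes
That is 21 hours and 30 minutes

1290


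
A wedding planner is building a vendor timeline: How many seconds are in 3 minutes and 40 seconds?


Minutes: 3
Seconds: 40
Convert minutes to seconds: 3 x 60 = 180
Add remaining seconds: 180 + 40 = 220

220


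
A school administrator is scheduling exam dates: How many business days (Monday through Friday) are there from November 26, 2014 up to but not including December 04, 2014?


Start: 2014-11-26 (Wednesday)
End (exclusive): 2014-12-04 (Thursday)
Total calendar days: 8
Full weeks: 8 // 7 = 1 -> 5 weekdays
Remaining 1 days starting on Wednesday:
  Wed(w) -> 1 weekdays
Total business days: 5 + 1 = 6

6


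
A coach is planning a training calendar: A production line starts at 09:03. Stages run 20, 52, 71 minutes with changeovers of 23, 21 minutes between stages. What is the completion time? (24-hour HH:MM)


Start: 09:03 = 543 min from midnight
  after task 1 (20 min): 09:23
  after break (23 min): 09:46
  after task 2 (52 min): 10:38
  after break (21 min): 10:59
  after task 3 (71 min): 12:10
Total elapsed: 187 minutes
End time: 12:10

12:10


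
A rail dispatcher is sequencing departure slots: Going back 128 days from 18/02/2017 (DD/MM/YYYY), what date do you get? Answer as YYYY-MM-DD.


Start: 2017-02-18
Subtracting 128 days
Days already passed in February: 18
After going back through February: 110 more days to subtract
January 2017: 31 days, 79 remaining
December 2016: 31 days, 48 remaining
November 2016: 30 days, 18 remaining
October 2016 has 31 days, need 18
Result: 2016-10-13

2016-10-13


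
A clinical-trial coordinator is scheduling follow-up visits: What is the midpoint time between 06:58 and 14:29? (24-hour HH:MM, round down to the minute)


Start time: 06:58 = 418 minutes from midnight
End time: 14:29 = 869 minutes from midnight
Sum: 418 + 869 = 1287
Midpoint: 1287 / 2 = 643 minutes
Convert: 643 / 60 = 10 hours, 43 minutes
Result: 10:43

10:43


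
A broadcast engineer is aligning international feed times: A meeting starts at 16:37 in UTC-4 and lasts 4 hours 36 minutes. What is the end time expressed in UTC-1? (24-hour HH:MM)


Start: 16:37 in UTC-4
Step 1 - add duration:
  minutes: 37 + 36 = 73 (carry 1h)
  hours: 16 + 4 + 1 = 21
  end in UTC-4: 21:13
Step 2 - convert UTC-4 -> UTC-1:
  offset difference: -1 - (-4) = 3 hours
  21 + (3) = 24 -> mod 24 = 0
Result: 00:13 in UTC-1

00:13


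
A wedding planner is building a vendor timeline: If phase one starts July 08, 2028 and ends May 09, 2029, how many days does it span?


Start date: 2028-07-08
End date: 2029-05-09
Jul 2028: +24 days
Aug 2028: +31 days
Sep 2028: +30 days
... (8 more months)
Total: 305 days

305


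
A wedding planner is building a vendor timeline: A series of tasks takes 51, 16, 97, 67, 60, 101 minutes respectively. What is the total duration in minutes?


Durations: 51, 16, 97, 67, 60, 101
Running sum: 51
+ 16 = 67
+ 97 = 164
+ 67 = 231
+ 60 = 291
+ 101 = 392
Total duration: 392 minutes
That is 6 hours and 32 minutes

392


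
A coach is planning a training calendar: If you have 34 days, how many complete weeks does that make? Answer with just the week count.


Total days: 34
Days per week: 7
Division: 34 / 7 = 4 remainder 6
Complete weeks: 4
Remaining days: 6

4


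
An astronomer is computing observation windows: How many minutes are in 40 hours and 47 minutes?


Hours: 40
Extra minutes: 47
Minutes per hour: 60
Hours to minutes: 40 x 60 = 2400
Total: 2400 + 47 = 2447

2447


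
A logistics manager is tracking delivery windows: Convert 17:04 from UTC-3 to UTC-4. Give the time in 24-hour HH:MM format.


Local time: 17:04 at UTC-3 (offset -3h)
Target zone: UTC-4 (offset -4h)
Difference: -4 - (-3) = -1 hours
Calculation: 17 + (-1) = 16
Result: 16:04

16:04


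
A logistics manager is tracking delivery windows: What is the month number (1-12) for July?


Calendar month order:
6. June
7. July <--
8. August
July is month number 7

7


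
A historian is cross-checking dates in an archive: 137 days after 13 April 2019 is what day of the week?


Start: 2019-04-13 (Saturday)
Step 1 - find target date: add 137 days
  2019-04-13 + 137 days = 2019-08-28
Step 2 - day of week:
  137 mod 7 = 4
  Saturday + 4 days -> Wednesday
Result: Wednesday (2019-08-28)

Wednesday


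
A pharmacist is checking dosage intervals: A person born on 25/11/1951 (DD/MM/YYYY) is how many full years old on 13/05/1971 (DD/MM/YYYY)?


Birth: 1951-11-25
Reference: 1971-05-13
Year difference: 1971 - 1951 = 20
Has birthday (11-25) occurred by 05-13? No
Birthday not yet reached this year -> subtract 1
Age in full years: 19

19


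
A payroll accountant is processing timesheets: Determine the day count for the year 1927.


Year: 1927
Check leap year rules:
Divisible by 4? No
1927 is not a leap year
Days: 365

365


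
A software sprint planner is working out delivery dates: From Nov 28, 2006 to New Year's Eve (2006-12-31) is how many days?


Start: November 28, 2006
End: December 31, 2006
Days left in November: 2
December: 31
Sum of remaining months: 31
Total: 2 + 31 = 33

33


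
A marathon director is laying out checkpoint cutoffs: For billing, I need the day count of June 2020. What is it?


Month: June
Year: 2020
June is a 30-day month
Total: 30 days

30


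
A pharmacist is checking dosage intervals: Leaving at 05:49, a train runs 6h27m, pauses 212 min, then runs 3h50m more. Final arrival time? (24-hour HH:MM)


Depart: 05:49
Leg 1: +387 min -> 12:16
Layover: +212 min -> 15:48
Leg 2: +230 min -> 19:38
Total travel: 829 minutes = 13h 49m
Arrival: 19:38

19:38


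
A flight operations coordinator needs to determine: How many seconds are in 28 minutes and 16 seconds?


Minutes: 28
Extra seconds: 16
Seconds per minute: 60
Minutes to seconds: 28 x 60 = 1680
Total: 1680 + 16 = 1696

1696


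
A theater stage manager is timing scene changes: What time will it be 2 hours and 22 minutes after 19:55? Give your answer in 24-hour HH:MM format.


Start time: 19:55
Adding: 2 hours 22 minutes
Minutes: 55 + 22 = 77
Minute overflow: 77 >= 60, so carry 1 hour, minutes = 17
Hours: 19 + 2 + 1 = 22
Result: 22:17

22:17


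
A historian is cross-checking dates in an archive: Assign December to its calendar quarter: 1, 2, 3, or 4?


Month: December (month 12)
Q1: January-March (months 1-3)
Q2: April-June (months 4-6)
Q3: July-September (months 7-9)
Q4: October-December (months 10-12)
Month 12 falls in Q4

4


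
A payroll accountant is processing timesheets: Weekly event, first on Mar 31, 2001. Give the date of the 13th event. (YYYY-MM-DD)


First occurrence: 2001-03-31 (occurrence 1)
Each occurrence is 7 days after the previous.
Occurrence 13 is 12 weeks after the first.
12 weeks = 84 days
2001-03-31 + 84 days = 2001-06-23

2001-06-23


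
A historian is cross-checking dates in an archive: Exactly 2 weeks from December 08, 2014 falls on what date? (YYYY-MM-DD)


Start: 2014-12-08
Weeks to add: 2
Convert to days: 2 x 7 = 14 days
Add 14 days to 2014-12-08
Result: 2014-12-22

2014-12-22


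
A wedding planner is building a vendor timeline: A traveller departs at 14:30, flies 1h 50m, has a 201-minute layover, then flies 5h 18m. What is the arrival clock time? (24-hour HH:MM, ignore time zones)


Depart: 14:30
Leg 1: +110 min -> 16:20
Layover: +201 min -> 19:41
Leg 2: +318 min -> 00:59
Total travel: 629 minutes = 10h 29m
Arrival: 00:59

00:59


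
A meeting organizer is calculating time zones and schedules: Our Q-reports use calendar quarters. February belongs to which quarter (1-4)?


Month: February (month 2)
Q1: January-March (months 1-3)
Q2: April-June (months 4-6)
Q3: July-September (months 7-9)
Q4: October-December (months 10-12)
Month 2 falls in Q1

1


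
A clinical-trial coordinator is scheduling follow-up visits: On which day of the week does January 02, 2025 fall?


Date: 2025-01-02
January 1, 2025 is a Wednesday
Day of year: 2
Offset from Jan 1: 1 days
1 mod 7 = 1
Result: Thursday

Thursday


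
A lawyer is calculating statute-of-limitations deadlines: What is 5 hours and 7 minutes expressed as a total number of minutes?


Hours: 5
Minutes: 7
Convert hours to minutes: 5 x 60 = 300
Add remaining minutes: 300 + 7 = 307

307


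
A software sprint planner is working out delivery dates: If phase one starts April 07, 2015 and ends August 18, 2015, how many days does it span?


Start date: 2015-04-07
End date: 2015-08-18
Apr 2015: +24 days
May 2015: +31 days
Jun 2015: +30 days
Jul 2015: +31 days
Aug 2015: +17 days
Total: 133 days

133


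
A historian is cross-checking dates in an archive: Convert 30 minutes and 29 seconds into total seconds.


Minutes: 30
Seconds: 29
Convert minutes to seconds: 30 x 60 = 1800
Add remaining seconds: 1800 + 29 = 1829

1829


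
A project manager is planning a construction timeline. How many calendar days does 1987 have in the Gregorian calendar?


Year: 1987
Check leap year rules:
Divisible by 4? No
1987 is not a leap year
Days: 365

365


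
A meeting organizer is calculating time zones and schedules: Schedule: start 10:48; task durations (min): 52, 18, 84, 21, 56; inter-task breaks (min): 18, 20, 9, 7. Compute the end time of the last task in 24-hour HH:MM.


Start: 10:48 = 648 min from midnight
  after task 1 (52 min): 11:40
  after break (18 min): 11:58
  after task 2 (18 min): 12:16
  after break (20 min): 12:36
  after task 3 (84 min): 14:00
  after break (9 min): 14:09
  after task 4 (21 min): 14:30
  after break (7 min): 14:37
  after task 5 (56 min): 15:33
Total elapsed: 285 minutes
End time: 15:33

15:33


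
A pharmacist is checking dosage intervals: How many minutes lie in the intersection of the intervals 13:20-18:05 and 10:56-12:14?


Interval A: [800, 1085] minutes from midnight
Interval B: [656, 734] minutes from midnight
Overlap start = max(800, 656) = 800
Overlap end = min(1085, 734) = 734
End <= start, so the intervals do not overlap: 0 minutes

0


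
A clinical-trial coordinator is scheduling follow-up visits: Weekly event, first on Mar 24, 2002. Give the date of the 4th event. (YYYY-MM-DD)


First occurrence: 2002-03-24 (occurrence 1)
Each occurrence is 7 days after the previous.
Occurrence 4 is 3 weeks after the first.
3 weeks = 21 days
2002-03-24 + 21 days = 2002-04-14

2002-04-14


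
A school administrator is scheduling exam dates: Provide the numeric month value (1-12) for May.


Calendar month order:
4. April
5. May <--
6. June
May is month number 5

5


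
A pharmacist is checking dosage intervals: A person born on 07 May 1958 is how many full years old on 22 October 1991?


Birth: 1958-05-07
Reference: 1991-10-22
Year difference: 1991 - 1958 = 33
Has birthday (05-07) occurred by 10-22? Yes
Age in full years: 33

33


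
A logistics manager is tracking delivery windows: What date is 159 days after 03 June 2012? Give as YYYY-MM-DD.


Start: 2012-06-03
Adding 159 days
Days remaining in June: 27
After June: 132 days still to add
July 2012: 31 days, 101 remaining
August 2012: 31 days, 70 remaining
September 2012: 30 days, 40 remaining
October 2012: 31 days, 9 remaining
Result: 2012-11-09

2012-11-09


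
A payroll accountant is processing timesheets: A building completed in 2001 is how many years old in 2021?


Birth year: 2001
Current year: 2021
Age = current year - birth year
Age = 2021 - 2001 = 20

20


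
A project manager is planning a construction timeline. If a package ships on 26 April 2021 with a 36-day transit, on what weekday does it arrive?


Start: 2021-04-26 (Monday)
Step 1 - find target date: add 36 days
  2021-04-26 + 36 days = 2021-06-01
Step 2 - day of week:
  36 mod 7 = 1
  Monday + 1 days -> Tuesday
Result: Tuesday (2021-06-01)

Tuesday


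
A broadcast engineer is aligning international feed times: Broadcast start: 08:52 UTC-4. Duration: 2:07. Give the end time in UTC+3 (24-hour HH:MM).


Start: 08:52 in UTC-4
Step 1 - add duration:
  minutes: 52 + 7 = 59
  hours: 8 + 2 + 0 = 10
  end in UTC-4: 10:59
Step 2 - convert UTC-4 -> UTC+3:
  offset difference: 3 - (-4) = 7 hours
  10 + (7) = 17 -> mod 24 = 17
Result: 17:59 in UTC+3

17:59


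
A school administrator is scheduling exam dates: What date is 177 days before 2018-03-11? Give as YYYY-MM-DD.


Start: 2018-03-11
Subtracting 177 days
Days already passed in March: 11
After going back through March: 166 more days to subtract
February 2018: 28 days, 138 remaining
January 2018: 31 days, 107 remaining
December 2017: 31 days, 76 remaining
November 2017: 30 days, 46 remaining
Result: 2017-09-15

2017-09-15


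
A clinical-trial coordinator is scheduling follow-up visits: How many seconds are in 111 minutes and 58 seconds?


Minutes: 111
Extra seconds: 58
Seconds per minute: 60
Minutes to seconds: 111 x 60 = 6660
Total: 6660 + 58 = 6718

6718


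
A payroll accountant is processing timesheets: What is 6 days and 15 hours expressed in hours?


Days: 6
Extra hours: 15
Hours per day: 24
Days to hours: 6 x 24 = 144
Total: 144 + 15 = 159

159


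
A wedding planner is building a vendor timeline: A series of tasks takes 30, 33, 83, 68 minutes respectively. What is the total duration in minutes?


Durations: 30, 33, 83, 68
Running sum: 30
+ 33 = 63
+ 83 = 146
+ 68 = 214
Total duration: 214 minutes
That is 3 hours and 34 minutes

214


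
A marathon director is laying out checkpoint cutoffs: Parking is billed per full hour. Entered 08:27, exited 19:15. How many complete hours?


Start: 08:27
End: 19:15
Hour difference: 19 - 8 = 11 hours
Minute difference: 15 - 27 = -12 minutes
Total minutes: 648
Complete hours: 648 / 60 = 10 (remainder 48)

10


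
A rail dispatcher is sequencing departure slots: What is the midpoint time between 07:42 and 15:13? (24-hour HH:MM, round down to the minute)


Start time: 07:42 = 462 minutes from midnight
End time: 15:13 = 913 minutes from midnight
Sum: 462 + 913 = 1375
Midpoint: 1375 / 2 = 687 minutes
Convert: 687 / 60 = 11 hours, 27 minutes
Result: 11:27

11:27


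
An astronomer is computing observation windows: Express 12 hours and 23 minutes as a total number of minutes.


Hours: 12
Extra minutes: 23
Minutes per hour: 60
Hours to minutes: 12 x 60 = 720
Total: 720 + 23 = 743

743


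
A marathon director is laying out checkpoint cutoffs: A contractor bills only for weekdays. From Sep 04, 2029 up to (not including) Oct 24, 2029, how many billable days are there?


Start: 2029-09-04 (Tuesday)
End (exclusive): 2029-10-24 (Wednesday)
Total calendar days: 50
Full weeks: 50 // 7 = 7 -> 35 weekdays
Remaining 1 days starting on Tuesday:
  Tue(w) -> 1 weekdays
Total business days: 35 + 1 = 36

36
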